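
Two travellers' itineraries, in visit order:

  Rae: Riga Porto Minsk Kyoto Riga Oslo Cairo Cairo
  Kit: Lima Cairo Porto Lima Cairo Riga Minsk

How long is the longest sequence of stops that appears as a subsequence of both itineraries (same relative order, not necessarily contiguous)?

2

One common subsequence of length 2: Riga (Rae #1, Kit #6), Minsk (Rae #3, Kit #7). Since dp[8][7] = 2, nothing longer is possible.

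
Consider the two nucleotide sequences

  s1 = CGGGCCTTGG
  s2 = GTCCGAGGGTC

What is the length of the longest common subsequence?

5

Let dp[i][j] be the LCS length of the first i bases of s1 and the first j bases of s2. dp[i][j] = dp[i-1][j-1]+1 when the i-th and j-th bases match, else max(dp[i-1][j], dp[i][j-1]).
    ·  G  T  C  C  G  A  G  G  G  T  C
 ·  0  0  0  0  0  0  0  0  0  0  0  0
 C  0  0  0  1  1  1  1  1  1  1  1  1
 G  0  1  1  1  1  2  2  2  2  2  2  2
 G  0  1  1  1  1  2  2  3  3  3  3  3
 G  0  1  1  1  1  2  2  3  4  4  4  4
 C  0  1  1  2  2  2  2  3  4  4  4  5
 C  0  1  1  2  3  3  3  3  4  4  4  5
 T  0  1  2  2  3  3  3  3  4  4  5  5
 T  0  1  2  2  3  3  3  3  4  4  5  5
 G  0  1  2  2  3  4  4  4  4  5  5  5
 G  0  1  2  2  3  4  4  5  5  5  5  5
dp[10][11] = 5. One LCS (by backtracking along matches): CGGGC.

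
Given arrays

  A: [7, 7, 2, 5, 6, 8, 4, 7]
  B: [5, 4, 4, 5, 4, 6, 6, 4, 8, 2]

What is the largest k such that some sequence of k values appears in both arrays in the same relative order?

Pick 5 [4,4], 6 [5,7], 8 [6,9]; all 3 values appear in both, in order. Since dp[8][10] = 3, nothing longer is possible.

3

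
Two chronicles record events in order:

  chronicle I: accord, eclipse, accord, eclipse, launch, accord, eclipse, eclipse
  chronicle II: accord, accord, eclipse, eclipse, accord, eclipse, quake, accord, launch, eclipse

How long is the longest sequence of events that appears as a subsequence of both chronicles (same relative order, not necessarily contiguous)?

6

One common subsequence of length 6: accord at chronicle I[1]=chronicle II[2]; then eclipse at chronicle I[2]=chronicle II[4]; then accord at chronicle I[3]=chronicle II[5]; then eclipse at chronicle I[4]=chronicle II[6]; then launch at chronicle I[5]=chronicle II[9]; then eclipse at chronicle I[8]=chronicle II[10]. Since dp[8][10] = 6, nothing longer is possible.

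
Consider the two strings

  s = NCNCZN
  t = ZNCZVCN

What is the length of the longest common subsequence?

Let dp[i][j] be the LCS length of the first i characters of s and the first j characters of t. dp[i][j] = dp[i-1][j-1]+1 when the i-th and j-th characters match, else max(dp[i-1][j], dp[i][j-1]).
    ·  Z  N  C  Z  V  C  N
 ·  0  0  0  0  0  0  0  0
 N  0  0  1  1  1  1  1  1
 C  0  0  1  2  2  2  2  2
 N  0  0  1  2  2  2  2  3
 C  0  0  1  2  2  2  3  3
 Z  0  1  1  2  3  3  3  3
 N  0  1  2  2  3  3  3  4
dp[6][7] = 4. One LCS (by backtracking along matches): NCCN.

4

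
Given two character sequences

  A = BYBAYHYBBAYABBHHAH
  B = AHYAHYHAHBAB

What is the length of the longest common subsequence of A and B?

One common subsequence of length 8: A at A[4]=B[1], then H at A[6]=B[2], then Y at A[7]=B[3], then A at A[10]=B[4], then Y at A[11]=B[6], then A at A[12]=B[8], then B at A[13]=B[10], then B at A[14]=B[12]. The LCS DP gives dp[18][12] = 8, so this is optimal.

8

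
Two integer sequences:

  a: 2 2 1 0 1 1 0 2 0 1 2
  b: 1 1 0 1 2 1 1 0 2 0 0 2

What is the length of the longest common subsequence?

Let dp[i][j] be the LCS length of the first i values of a and the first j values of b. dp[i][j] = dp[i-1][j-1]+1 when the i-th and j-th values match, else max(dp[i-1][j], dp[i][j-1]).
    ·  1  1  0  1  2  1  1  0  2  0  0  2
 ·  0  0  0  0  0  0  0  0  0  0  0  0  0
 2  0  0  0  0  0  1  1  1  1  1  1  1  1
 2  0  0  0  0  0  1  1  1  1  2  2  2  2
 1  0  1  1  1  1  1  2  2  2  2  2  2  2
 0  0  1  1  2  2  2  2  2  3  3  3  3  3
 1  0  1  2  2  3  3  3  3  3  3  3  3  3
 1  0  1  2  2  3  3  4  4  4  4  4  4  4
 0  0  1  2  3  3  3  4  4  5  5  5  5  5
 2  0  1  2  3  3  4  4  4  5  6  6  6  6
 0  0  1  2  3  3  4  4  4  5  6  7  7  7
 1  0  1  2  3  4  4  5  5  5  6  7  7  7
 2  0  1  2  3  4  5  5  5  5  6  7  7  8
dp[11][12] = 8. One LCS (by backtracking along matches): 1, 0, 1, 1, 0, 2, 0, 2.

8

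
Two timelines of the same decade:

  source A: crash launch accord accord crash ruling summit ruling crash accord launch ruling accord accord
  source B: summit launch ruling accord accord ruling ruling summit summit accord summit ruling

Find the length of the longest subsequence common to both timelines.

Pick launch (source A #2, source B #2), accord (source A #3, source B #4), accord (source A #4, source B #5), ruling (source A #6, source B #7), summit (source A #7, source B #9), accord (source A #10, source B #10), ruling (source A #12, source B #12); all 7 events appear in both, in order. The LCS DP gives dp[14][12] = 7, so this is optimal.

7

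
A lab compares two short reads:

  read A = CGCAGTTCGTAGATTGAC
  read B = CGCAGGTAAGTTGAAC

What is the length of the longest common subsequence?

Taking C (read A #1, read B #1); then G (read A #2, read B #2); then C (read A #3, read B #3); then A (read A #4, read B #4); then G (read A #5, read B #5); then G (read A #9, read B #6); then T (read A #10, read B #7); then A (read A #11, read B #9); then G (read A #12, read B #10); then T (read A #14, read B #11); then T (read A #15, read B #12); then G (read A #16, read B #13); then A (read A #17, read B #15); then C (read A #18, read B #16) gives a common subsequence of length 14, and the DP table's final entry dp[18][16] is also 14, so no common subsequence is longer.

14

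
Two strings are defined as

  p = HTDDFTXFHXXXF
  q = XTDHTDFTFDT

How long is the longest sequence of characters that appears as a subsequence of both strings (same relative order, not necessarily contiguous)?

6

Let dp[i][j] be the LCS length of the first i characters of p and the first j characters of q. dp[i][j] = dp[i-1][j-1]+1 when the i-th and j-th characters match, else max(dp[i-1][j], dp[i][j-1]).
    ·  X  T  D  H  T  D  F  T  F  D  T
 ·  0  0  0  0  0  0  0  0  0  0  0  0
 H  0  0  0  0  1  1  1  1  1  1  1  1
 T  0  0  1  1  1  2  2  2  2  2  2  2
 D  0  0  1  2  2  2  3  3  3  3  3  3
 D  0  0  1  2  2  2  3  3  3  3  4  4
 F  0  0  1  2  2  2  3  4  4  4  4  4
 T  0  0  1  2  2  3  3  4  5  5  5  5
 X  0  1  1  2  2  3  3  4  5  5  5  5
 F  0  1  1  2  2  3  3  4  5  6  6  6
 H  0  1  1  2  3  3  3  4  5  6  6  6
 X  0  1  1  2  3  3  3  4  5  6  6  6
 X  0  1  1  2  3  3  3  4  5  6  6  6
 X  0  1  1  2  3  3  3  4  5  6  6  6
 F  0  1  1  2  3  3  3  4  5  6  6  6
dp[13][11] = 6. One LCS (by backtracking along matches): HTDFTF.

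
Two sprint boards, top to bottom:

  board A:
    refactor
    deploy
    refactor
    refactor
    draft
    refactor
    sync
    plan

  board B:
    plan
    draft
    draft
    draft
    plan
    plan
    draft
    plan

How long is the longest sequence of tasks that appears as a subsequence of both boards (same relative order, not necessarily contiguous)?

Match draft [5,7], plan [8,8] — 2 tasks in the same relative order in both. Since dp[8][8] = 2, nothing longer is possible.

2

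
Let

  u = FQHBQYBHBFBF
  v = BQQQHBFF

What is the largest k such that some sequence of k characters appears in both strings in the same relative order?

6

Taking Q [2,3], Q [5,4], H [8,5], B [9,6], F [10,7], F [12,8] gives a common subsequence of length 6. Since dp[12][8] = 6, nothing longer is possible.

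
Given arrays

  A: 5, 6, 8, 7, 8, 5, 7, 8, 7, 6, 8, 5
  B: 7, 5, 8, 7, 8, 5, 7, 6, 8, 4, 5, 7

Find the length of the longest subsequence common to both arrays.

9

Match 5 [1,2] → 8 [3,3] → 7 [4,4] → 8 [5,5] → 5 [6,6] → 7 [9,7] → 6 [10,8] → 8 [11,9] → 5 [12,11] — 9 values in the same relative order in both. dp[12][12] = 9 confirms this is the maximum.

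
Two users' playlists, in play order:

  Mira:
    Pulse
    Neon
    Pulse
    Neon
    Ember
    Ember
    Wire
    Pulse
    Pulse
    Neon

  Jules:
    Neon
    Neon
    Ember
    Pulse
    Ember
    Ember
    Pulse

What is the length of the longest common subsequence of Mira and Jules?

5

Pick Neon (Mira #2, Jules #2), then Pulse (Mira #3, Jules #4), then Ember (Mira #5, Jules #5), then Ember (Mira #6, Jules #6), then Pulse (Mira #9, Jules #7); all 5 songs appear in both, in order, and the DP table's final entry dp[10][7] is also 5, so no common subsequence is longer.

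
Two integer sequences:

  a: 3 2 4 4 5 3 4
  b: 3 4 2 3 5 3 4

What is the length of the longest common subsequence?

5

Let dp[i][j] be the LCS length of the first i values of a and the first j values of b. dp[i][j] = dp[i-1][j-1]+1 when the i-th and j-th values match, else max(dp[i-1][j], dp[i][j-1]).
    ·  3  4  2  3  5  3  4
 ·  0  0  0  0  0  0  0  0
 3  0  1  1  1  1  1  1  1
 2  0  1  1  2  2  2  2  2
 4  0  1  2  2  2  2  2  3
 4  0  1  2  2  2  2  2  3
 5  0  1  2  2  2  3  3  3
 3  0  1  2  2  3  3  4  4
 4  0  1  2  2  3  3  4  5
dp[7][7] = 5. One LCS (by backtracking along matches): 3, 2, 5, 3, 4.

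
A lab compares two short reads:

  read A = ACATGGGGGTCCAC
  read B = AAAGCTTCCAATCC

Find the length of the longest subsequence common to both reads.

8

Taking A (read A #1, read B #3), then C (read A #2, read B #5), then T (read A #4, read B #6), then T (read A #10, read B #7), then C (read A #11, read B #8), then C (read A #12, read B #9), then A (read A #13, read B #11), then C (read A #14, read B #14) gives a common subsequence of length 8, and the DP table's final entry dp[14][14] is also 8, so no common subsequence is longer.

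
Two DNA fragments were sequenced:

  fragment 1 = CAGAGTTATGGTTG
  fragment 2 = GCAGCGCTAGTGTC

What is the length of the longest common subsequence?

Taking C [1,2], then A [2,3], then G [3,4], then G [5,6], then T [7,8], then A [8,9], then T [9,11], then G [11,12], then T [12,13] gives a common subsequence of length 9. The LCS DP gives dp[14][14] = 9, so this is optimal.

9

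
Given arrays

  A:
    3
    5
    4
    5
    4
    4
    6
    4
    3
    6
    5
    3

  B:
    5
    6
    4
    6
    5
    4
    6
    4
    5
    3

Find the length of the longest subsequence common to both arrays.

Let dp[i][j] be the LCS length of the first i values of A and the first j values of B. dp[i][j] = dp[i-1][j-1]+1 when the i-th and j-th values match, else max(dp[i-1][j], dp[i][j-1]).
    ·  5  6  4  6  5  4  6  4  5  3
 ·  0  0  0  0  0  0  0  0  0  0  0
 3  0  0  0  0  0  0  0  0  0  0  1
 5  0  1  1  1  1  1  1  1  1  1  1
 4  0  1  1  2  2  2  2  2  2  2  2
 5  0  1  1  2  2  3  3  3  3  3  3
 4  0  1  1  2  2  3  4  4  4  4  4
 4  0  1  1  2  2  3  4  4  5  5  5
 6  0  1  2  2  3  3  4  5  5  5  5
 4  0  1  2  3  3  3  4  5  6  6  6
 3  0  1  2  3  3  3  4  5  6  6  7
 6  0  1  2  3  4  4  4  5  6  6  7
 5  0  1  2  3  4  5  5  5  6  7  7
 3  0  1  2  3  4  5  5  5  6  7  8
dp[12][10] = 8. One LCS (by backtracking along matches): 5, 4, 5, 4, 6, 4, 5, 3.

8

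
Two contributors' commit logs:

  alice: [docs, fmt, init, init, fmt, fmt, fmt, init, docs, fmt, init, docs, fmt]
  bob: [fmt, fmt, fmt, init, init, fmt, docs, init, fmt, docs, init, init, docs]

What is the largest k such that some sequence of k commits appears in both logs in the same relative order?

Match fmt at alice[2]=bob[3], init at alice[3]=bob[4], init at alice[4]=bob[5], fmt at alice[5]=bob[6], fmt at alice[6]=bob[9], init at alice[8]=bob[11], init at alice[11]=bob[12], docs at alice[12]=bob[13] — 8 commits in the same relative order in both. Since dp[13][13] = 8, nothing longer is possible.

8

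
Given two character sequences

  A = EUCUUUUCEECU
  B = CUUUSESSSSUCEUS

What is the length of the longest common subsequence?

Pick C [3,1], then U [4,2], then U [5,3], then U [6,4], then U [7,11], then C [8,12], then E [10,13], then U [12,14]; all 8 characters appear in both, in order. dp[12][15] = 8 confirms this is the maximum.

8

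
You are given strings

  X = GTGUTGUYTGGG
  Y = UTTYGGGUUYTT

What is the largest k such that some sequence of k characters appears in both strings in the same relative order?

6

Pick G [1,6], G [3,7], U [4,8], U [7,9], Y [8,10], T [9,12]; all 6 characters appear in both, in order. Since dp[12][12] = 6, nothing longer is possible.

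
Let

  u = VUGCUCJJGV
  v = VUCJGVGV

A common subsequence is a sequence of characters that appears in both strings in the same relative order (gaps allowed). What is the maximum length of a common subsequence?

6

Let dp[i][j] be the LCS length of the first i characters of u and the first j characters of v. dp[i][j] = dp[i-1][j-1]+1 when the i-th and j-th characters match, else max(dp[i-1][j], dp[i][j-1]).
    ·  V  U  C  J  G  V  G  V
 ·  0  0  0  0  0  0  0  0  0
 V  0  1  1  1  1  1  1  1  1
 U  0  1  2  2  2  2  2  2  2
 G  0  1  2  2  2  3  3  3  3
 C  0  1  2  3  3  3  3  3  3
 U  0  1  2  3  3  3  3  3  3
 C  0  1  2  3  3  3  3  3  3
 J  0  1  2  3  4  4  4  4  4
 J  0  1  2  3  4  4  4  4  4
 G  0  1  2  3  4  5  5  5  5
 V  0  1  2  3  4  5  6  6  6
dp[10][8] = 6. One LCS (by backtracking along matches): VUCJGV.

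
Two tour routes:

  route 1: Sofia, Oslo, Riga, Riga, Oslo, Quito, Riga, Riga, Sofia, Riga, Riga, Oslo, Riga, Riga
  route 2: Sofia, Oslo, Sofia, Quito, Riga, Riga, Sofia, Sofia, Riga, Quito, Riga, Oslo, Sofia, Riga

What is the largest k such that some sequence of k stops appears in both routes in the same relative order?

10

One common subsequence of length 10: Sofia [1,1], Oslo [2,2], Quito [6,4], Riga [7,5], Riga [8,6], Sofia [9,8], Riga [10,9], Riga [11,11], Oslo [12,12], Riga [14,14]. dp[14][14] = 10 confirms this is the maximum.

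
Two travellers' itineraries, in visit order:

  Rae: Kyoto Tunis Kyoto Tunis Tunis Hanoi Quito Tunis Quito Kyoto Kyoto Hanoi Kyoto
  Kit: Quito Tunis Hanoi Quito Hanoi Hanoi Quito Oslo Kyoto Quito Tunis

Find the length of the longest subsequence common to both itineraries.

5

Taking Tunis (Rae #5, Kit #2), Hanoi (Rae #6, Kit #3), Quito (Rae #7, Kit #4), Quito (Rae #9, Kit #7), Kyoto (Rae #10, Kit #9) gives a common subsequence of length 5, and the DP table's final entry dp[13][11] is also 5, so no common subsequence is longer.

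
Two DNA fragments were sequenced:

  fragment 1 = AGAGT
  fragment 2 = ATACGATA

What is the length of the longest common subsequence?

4

Let dp[i][j] be the LCS length of the first i bases of fragment 1 and the first j bases of fragment 2. dp[i][j] = dp[i-1][j-1]+1 when the i-th and j-th bases match, else max(dp[i-1][j], dp[i][j-1]).
    ·  A  T  A  C  G  A  T  A
 ·  0  0  0  0  0  0  0  0  0
 A  0  1  1  1  1  1  1  1  1
 G  0  1  1  1  1  2  2  2  2
 A  0  1  1  2  2  2  3  3  3
 G  0  1  1  2  2  3  3  3  3
 T  0  1  2  2  2  3  3  4  4
dp[5][8] = 4. One LCS (by backtracking along matches): AGAT.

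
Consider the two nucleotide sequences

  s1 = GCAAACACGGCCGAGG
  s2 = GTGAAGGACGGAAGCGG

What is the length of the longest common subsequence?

Taking G [1,3] → A [3,4] → A [4,5] → A [5,8] → C [6,9] → A [7,13] → G [10,14] → C [12,15] → G [15,16] → G [16,17] gives a common subsequence of length 10. dp[16][17] = 10 confirms this is the maximum.

10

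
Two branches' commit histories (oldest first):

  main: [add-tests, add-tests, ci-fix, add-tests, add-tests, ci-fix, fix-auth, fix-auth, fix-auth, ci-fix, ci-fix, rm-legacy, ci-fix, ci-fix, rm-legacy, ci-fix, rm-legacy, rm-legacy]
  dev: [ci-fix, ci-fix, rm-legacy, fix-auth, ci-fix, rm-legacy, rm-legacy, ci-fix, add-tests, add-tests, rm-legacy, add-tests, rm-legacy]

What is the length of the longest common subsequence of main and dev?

9

One common subsequence of length 9: ci-fix (main #3, dev #1), then ci-fix (main #6, dev #2), then fix-auth (main #9, dev #4), then ci-fix (main #11, dev #5), then rm-legacy (main #12, dev #6), then rm-legacy (main #15, dev #7), then ci-fix (main #16, dev #8), then rm-legacy (main #17, dev #11), then rm-legacy (main #18, dev #13), and the DP table's final entry dp[18][13] is also 9, so no common subsequence is longer.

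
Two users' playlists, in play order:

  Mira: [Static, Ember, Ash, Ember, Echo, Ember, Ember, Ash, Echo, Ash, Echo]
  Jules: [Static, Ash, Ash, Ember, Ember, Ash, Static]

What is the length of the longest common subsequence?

Taking Static [1,1], Ash [3,3], Ember [6,4], Ember [7,5], Ash [8,6] gives a common subsequence of length 5. dp[11][7] = 5 confirms this is the maximum.

5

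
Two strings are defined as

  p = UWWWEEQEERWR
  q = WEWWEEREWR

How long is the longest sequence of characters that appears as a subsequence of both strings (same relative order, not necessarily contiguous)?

Match W (p #2, q #1) → W (p #3, q #3) → W (p #4, q #4) → E (p #5, q #5) → E (p #6, q #6) → E (p #9, q #8) → W (p #11, q #9) → R (p #12, q #10) — 8 characters in the same relative order in both. dp[12][10] = 8 confirms this is the maximum.

8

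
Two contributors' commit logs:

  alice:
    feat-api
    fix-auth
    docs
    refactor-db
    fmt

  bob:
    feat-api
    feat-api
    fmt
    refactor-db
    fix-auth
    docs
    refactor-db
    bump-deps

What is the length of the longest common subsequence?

Pick feat-api at alice[1]=bob[2], fix-auth at alice[2]=bob[5], docs at alice[3]=bob[6], refactor-db at alice[4]=bob[7]; all 4 commits appear in both, in order. The LCS DP gives dp[5][8] = 4, so this is optimal.

4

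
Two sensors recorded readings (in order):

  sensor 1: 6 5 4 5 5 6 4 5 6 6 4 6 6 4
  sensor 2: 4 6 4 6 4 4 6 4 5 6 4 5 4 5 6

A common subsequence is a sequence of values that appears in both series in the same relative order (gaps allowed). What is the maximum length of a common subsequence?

8

One common subsequence of length 8: 6 at sensor 1[1]=sensor 2[7], then 4 at sensor 1[3]=sensor 2[8], then 5 at sensor 1[5]=sensor 2[9], then 6 at sensor 1[6]=sensor 2[10], then 4 at sensor 1[7]=sensor 2[11], then 5 at sensor 1[8]=sensor 2[12], then 4 at sensor 1[11]=sensor 2[13], then 6 at sensor 1[13]=sensor 2[15]. dp[14][15] = 8 confirms this is the maximum.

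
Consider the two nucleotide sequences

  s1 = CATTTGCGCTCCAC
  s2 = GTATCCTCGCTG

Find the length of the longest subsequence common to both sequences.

7

Match A [2,3] → T [3,4] → T [5,7] → C [7,8] → G [8,9] → C [9,10] → T [10,11] — 7 bases in the same relative order in both, and the DP table's final entry dp[14][12] is also 7, so no common subsequence is longer.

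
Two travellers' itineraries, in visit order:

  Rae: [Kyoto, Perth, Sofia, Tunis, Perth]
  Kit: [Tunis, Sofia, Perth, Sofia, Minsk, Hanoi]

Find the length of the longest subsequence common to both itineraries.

2

One common subsequence of length 2: Perth [2,3], then Sofia [3,4]. dp[5][6] = 2 confirms this is the maximum.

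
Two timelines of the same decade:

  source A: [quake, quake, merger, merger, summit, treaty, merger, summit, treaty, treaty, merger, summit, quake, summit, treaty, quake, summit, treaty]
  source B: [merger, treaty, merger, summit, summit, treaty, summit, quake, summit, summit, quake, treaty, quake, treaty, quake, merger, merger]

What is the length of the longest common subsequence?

Pick merger [3,1], then merger [4,3], then summit [5,4], then summit [8,5], then treaty [10,6], then summit [12,7], then quake [13,8], then summit [14,10], then treaty [15,12], then quake [16,13], then treaty [18,14]; all 11 events appear in both, in order, and the DP table's final entry dp[18][17] is also 11, so no common subsequence is longer.

11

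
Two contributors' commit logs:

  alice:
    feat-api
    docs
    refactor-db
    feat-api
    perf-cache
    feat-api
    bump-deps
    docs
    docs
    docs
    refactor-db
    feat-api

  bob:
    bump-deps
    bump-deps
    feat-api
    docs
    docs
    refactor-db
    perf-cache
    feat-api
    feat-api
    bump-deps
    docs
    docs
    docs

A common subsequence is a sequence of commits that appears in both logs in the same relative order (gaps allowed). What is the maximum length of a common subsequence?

9

Match feat-api [1,3]; then docs [2,5]; then refactor-db [3,6]; then feat-api [4,8]; then feat-api [6,9]; then bump-deps [7,10]; then docs [8,11]; then docs [9,12]; then docs [10,13] — 9 commits in the same relative order in both. The LCS DP gives dp[12][13] = 9, so this is optimal.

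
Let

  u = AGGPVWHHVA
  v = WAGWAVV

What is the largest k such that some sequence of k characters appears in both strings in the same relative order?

4

Let dp[i][j] be the LCS length of the first i characters of u and the first j characters of v. dp[i][j] = dp[i-1][j-1]+1 when the i-th and j-th characters match, else max(dp[i-1][j], dp[i][j-1]).
    ·  W  A  G  W  A  V  V
 ·  0  0  0  0  0  0  0  0
 A  0  0  1  1  1  1  1  1
 G  0  0  1  2  2  2  2  2
 G  0  0  1  2  2  2  2  2
 P  0  0  1  2  2  2  2  2
 V  0  0  1  2  2  2  3  3
 W  0  1  1  2  3  3  3  3
 H  0  1  1  2  3  3  3  3
 H  0  1  1  2  3  3  3  3
 V  0  1  1  2  3  3  4  4
 A  0  1  2  2  3  4  4  4
dp[10][7] = 4. One LCS (by backtracking along matches): AGVV.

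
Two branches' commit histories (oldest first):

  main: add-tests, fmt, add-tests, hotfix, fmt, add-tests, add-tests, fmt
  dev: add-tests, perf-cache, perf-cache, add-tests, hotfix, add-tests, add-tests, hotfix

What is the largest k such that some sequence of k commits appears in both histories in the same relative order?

5

Pick add-tests (main #1, dev #1) → add-tests (main #3, dev #4) → hotfix (main #4, dev #5) → add-tests (main #6, dev #6) → add-tests (main #7, dev #7); all 5 commits appear in both, in order. The LCS DP gives dp[8][8] = 5, so this is optimal.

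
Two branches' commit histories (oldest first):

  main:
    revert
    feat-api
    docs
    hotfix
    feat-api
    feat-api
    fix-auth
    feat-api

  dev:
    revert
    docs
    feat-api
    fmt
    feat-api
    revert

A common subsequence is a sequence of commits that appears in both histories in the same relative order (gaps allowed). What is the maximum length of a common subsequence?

4

Taking revert [1,1] → docs [3,2] → feat-api [5,3] → feat-api [6,5] gives a common subsequence of length 4. Since dp[8][6] = 4, nothing longer is possible.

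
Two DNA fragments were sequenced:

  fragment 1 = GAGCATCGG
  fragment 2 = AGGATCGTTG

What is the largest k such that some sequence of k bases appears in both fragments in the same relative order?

7

Match G [1,2]; then G [3,3]; then A [5,4]; then T [6,5]; then C [7,6]; then G [8,7]; then G [9,10] — 7 bases in the same relative order in both. The LCS DP gives dp[9][10] = 7, so this is optimal.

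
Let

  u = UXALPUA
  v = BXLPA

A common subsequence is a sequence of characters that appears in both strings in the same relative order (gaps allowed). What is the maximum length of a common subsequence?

Pick X at u[2]=v[2], L at u[4]=v[3], P at u[5]=v[4], A at u[7]=v[5]; all 4 characters appear in both, in order, and the DP table's final entry dp[7][5] is also 4, so no common subsequence is longer.

4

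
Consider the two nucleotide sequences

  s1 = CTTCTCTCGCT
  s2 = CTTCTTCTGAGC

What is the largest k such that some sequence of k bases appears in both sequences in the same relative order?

9

Match C [1,1] → T [2,2] → T [3,3] → C [4,4] → T [5,6] → C [6,7] → T [7,8] → G [9,11] → C [10,12] — 9 bases in the same relative order in both, and the DP table's final entry dp[11][12] is also 9, so no common subsequence is longer.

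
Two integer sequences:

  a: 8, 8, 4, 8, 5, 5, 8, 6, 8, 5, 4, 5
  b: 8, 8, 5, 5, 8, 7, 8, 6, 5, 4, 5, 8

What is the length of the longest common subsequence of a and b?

9

Let dp[i][j] be the LCS length of the first i values of a and the first j values of b. dp[i][j] = dp[i-1][j-1]+1 when the i-th and j-th values match, else max(dp[i-1][j], dp[i][j-1]).
    ·  8  8  5  5  8  7  8  6  5  4  5  8
 ·  0  0  0  0  0  0  0  0  0  0  0  0  0
 8  0  1  1  1  1  1  1  1  1  1  1  1  1
 8  0  1  2  2  2  2  2  2  2  2  2  2  2
 4  0  1  2  2  2  2  2  2  2  2  3  3  3
 8  0  1  2  2  2  3  3  3  3  3  3  3  4
 5  0  1  2  3  3  3  3  3  3  4  4  4  4
 5  0  1  2  3  4  4  4  4  4  4  4  5  5
 8  0  1  2  3  4  5  5  5  5  5  5  5  6
 6  0  1  2  3  4  5  5  5  6  6  6  6  6
 8  0  1  2  3  4  5  5  6  6  6  6  6  7
 5  0  1  2  3  4  5  5  6  6  7  7  7  7
 4  0  1  2  3  4  5  5  6  6  7  8  8  8
 5  0  1  2  3  4  5  5  6  6  7  8  9  9
dp[12][12] = 9. One LCS (by backtracking along matches): 8, 8, 5, 5, 8, 6, 5, 4, 5.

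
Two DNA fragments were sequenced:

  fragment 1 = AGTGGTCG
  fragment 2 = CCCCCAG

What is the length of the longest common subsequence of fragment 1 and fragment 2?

Let dp[i][j] be the LCS length of the first i bases of fragment 1 and the first j bases of fragment 2. dp[i][j] = dp[i-1][j-1]+1 when the i-th and j-th bases match, else max(dp[i-1][j], dp[i][j-1]).
    ·  C  C  C  C  C  A  G
 ·  0  0  0  0  0  0  0  0
 A  0  0  0  0  0  0  1  1
 G  0  0  0  0  0  0  1  2
 T  0  0  0  0  0  0  1  2
 G  0  0  0  0  0  0  1  2
 G  0  0  0  0  0  0  1  2
 T  0  0  0  0  0  0  1  2
 C  0  1  1  1  1  1  1  2
 G  0  1  1  1  1  1  1  2
dp[8][7] = 2. One LCS (by backtracking along matches): AG.

2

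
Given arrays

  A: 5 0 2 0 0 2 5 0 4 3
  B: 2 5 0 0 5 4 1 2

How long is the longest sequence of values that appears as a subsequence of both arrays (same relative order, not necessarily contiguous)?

Let dp[i][j] be the LCS length of the first i values of A and the first j values of B. dp[i][j] = dp[i-1][j-1]+1 when the i-th and j-th values match, else max(dp[i-1][j], dp[i][j-1]).
    ·  2  5  0  0  5  4  1  2
 ·  0  0  0  0  0  0  0  0  0
 5  0  0  1  1  1  1  1  1  1
 0  0  0  1  2  2  2  2  2  2
 2  0  1  1  2  2  2  2  2  3
 0  0  1  1  2  3  3  3  3  3
 0  0  1  1  2  3  3  3  3  3
 2  0  1  1  2  3  3  3  3  4
 5  0  1  2  2  3  4  4  4  4
 0  0  1  2  3  3  4  4  4  4
 4  0  1  2  3  3  4  5  5  5
 3  0  1  2  3  3  4  5  5  5
dp[10][8] = 5. One LCS (by backtracking along matches): 5, 0, 0, 5, 4.

5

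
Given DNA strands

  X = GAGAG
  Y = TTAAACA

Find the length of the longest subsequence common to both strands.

2

Let dp[i][j] be the LCS length of the first i bases of X and the first j bases of Y. dp[i][j] = dp[i-1][j-1]+1 when the i-th and j-th bases match, else max(dp[i-1][j], dp[i][j-1]).
    ·  T  T  A  A  A  C  A
 ·  0  0  0  0  0  0  0  0
 G  0  0  0  0  0  0  0  0
 A  0  0  0  1  1  1  1  1
 G  0  0  0  1  1  1  1  1
 A  0  0  0  1  2  2  2  2
 G  0  0  0  1  2  2  2  2
dp[5][7] = 2. One LCS (by backtracking along matches): AA.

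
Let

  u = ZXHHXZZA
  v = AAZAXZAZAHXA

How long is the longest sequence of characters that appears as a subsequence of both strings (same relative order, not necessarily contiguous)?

Taking Z (u #1, v #3), X (u #2, v #5), H (u #4, v #10), X (u #5, v #11), A (u #8, v #12) gives a common subsequence of length 5, and the DP table's final entry dp[8][12] is also 5, so no common subsequence is longer.

5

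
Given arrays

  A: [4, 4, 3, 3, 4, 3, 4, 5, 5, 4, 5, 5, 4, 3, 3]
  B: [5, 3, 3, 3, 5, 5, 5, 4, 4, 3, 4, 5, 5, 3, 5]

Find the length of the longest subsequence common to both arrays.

9

Taking 3 at A[3]=B[2], 3 at A[4]=B[3], 3 at A[6]=B[4], 5 at A[8]=B[6], 5 at A[9]=B[7], 4 at A[10]=B[11], 5 at A[11]=B[12], 5 at A[12]=B[13], 3 at A[14]=B[14] gives a common subsequence of length 9. The LCS DP gives dp[15][15] = 9, so this is optimal.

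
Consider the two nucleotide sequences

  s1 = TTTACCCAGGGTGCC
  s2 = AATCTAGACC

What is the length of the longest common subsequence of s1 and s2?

6

Let dp[i][j] be the LCS length of the first i bases of s1 and the first j bases of s2. dp[i][j] = dp[i-1][j-1]+1 when the i-th and j-th bases match, else max(dp[i-1][j], dp[i][j-1]).
    ·  A  A  T  C  T  A  G  A  C  C
 ·  0  0  0  0  0  0  0  0  0  0  0
 T  0  0  0  1  1  1  1  1  1  1  1
 T  0  0  0  1  1  2  2  2  2  2  2
 T  0  0  0  1  1  2  2  2  2  2  2
 A  0  1  1  1  1  2  3  3  3  3  3
 C  0  1  1  1  2  2  3  3  3  4  4
 C  0  1  1  1  2  2  3  3  3  4  5
 C  0  1  1  1  2  2  3  3  3  4  5
 A  0  1  2  2  2  2  3  3  4  4  5
 G  0  1  2  2  2  2  3  4  4  4  5
 G  0  1  2  2  2  2  3  4  4  4  5
 G  0  1  2  2  2  2  3  4  4  4  5
 T  0  1  2  3  3  3  3  4  4  4  5
 G  0  1  2  3  3  3  3  4  4  4  5
 C  0  1  2  3  4  4  4  4  4  5  5
 C  0  1  2  3  4  4  4  4  4  5  6
dp[15][10] = 6. One LCS (by backtracking along matches): TTAACC.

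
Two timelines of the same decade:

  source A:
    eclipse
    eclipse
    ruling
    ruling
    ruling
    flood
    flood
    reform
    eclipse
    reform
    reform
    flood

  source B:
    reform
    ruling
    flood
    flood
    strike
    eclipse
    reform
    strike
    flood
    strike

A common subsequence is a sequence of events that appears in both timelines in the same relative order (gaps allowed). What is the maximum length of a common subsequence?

6

Match ruling [5,2] → flood [6,3] → flood [7,4] → eclipse [9,6] → reform [10,7] → flood [12,9] — 6 events in the same relative order in both. Since dp[12][10] = 6, nothing longer is possible.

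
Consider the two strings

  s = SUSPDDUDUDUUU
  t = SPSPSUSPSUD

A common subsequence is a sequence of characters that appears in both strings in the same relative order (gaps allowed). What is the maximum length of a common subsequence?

6

Let dp[i][j] be the LCS length of the first i characters of s and the first j characters of t. dp[i][j] = dp[i-1][j-1]+1 when the i-th and j-th characters match, else max(dp[i-1][j], dp[i][j-1]).
    ·  S  P  S  P  S  U  S  P  S  U  D
 ·  0  0  0  0  0  0  0  0  0  0  0  0
 S  0  1  1  1  1  1  1  1  1  1  1  1
 U  0  1  1  1  1  1  2  2  2  2  2  2
 S  0  1  1  2  2  2  2  3  3  3  3  3
 P  0  1  2  2  3  3  3  3  4  4  4  4
 D  0  1  2  2  3  3  3  3  4  4  4  5
 D  0  1  2  2  3  3  3  3  4  4  4  5
 U  0  1  2  2  3  3  4  4  4  4  5  5
 D  0  1  2  2  3  3  4  4  4  4  5  6
 U  0  1  2  2  3  3  4  4  4  4  5  6
 D  0  1  2  2  3  3  4  4  4  4  5  6
 U  0  1  2  2  3  3  4  4  4  4  5  6
 U  0  1  2  2  3  3  4  4  4  4  5  6
 U  0  1  2  2  3  3  4  4  4  4  5  6
dp[13][11] = 6. One LCS (by backtracking along matches): SUSPUD.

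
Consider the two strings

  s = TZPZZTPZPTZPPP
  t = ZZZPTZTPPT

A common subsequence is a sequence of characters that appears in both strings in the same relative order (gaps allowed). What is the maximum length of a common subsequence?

Pick Z (s #2, t #1), then Z (s #4, t #2), then Z (s #5, t #3), then T (s #6, t #5), then Z (s #8, t #6), then T (s #10, t #7), then P (s #12, t #8), then P (s #13, t #9); all 8 characters appear in both, in order. Since dp[14][10] = 8, nothing longer is possible.

8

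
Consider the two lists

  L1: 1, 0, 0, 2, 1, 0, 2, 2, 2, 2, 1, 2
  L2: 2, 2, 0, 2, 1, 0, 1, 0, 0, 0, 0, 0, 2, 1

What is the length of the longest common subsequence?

Pick 1 (L1 #1, L2 #7), then 0 (L1 #2, L2 #10), then 0 (L1 #3, L2 #11), then 0 (L1 #6, L2 #12), then 2 (L1 #10, L2 #13), then 1 (L1 #11, L2 #14); all 6 values appear in both, in order. The LCS DP gives dp[12][14] = 6, so this is optimal.

6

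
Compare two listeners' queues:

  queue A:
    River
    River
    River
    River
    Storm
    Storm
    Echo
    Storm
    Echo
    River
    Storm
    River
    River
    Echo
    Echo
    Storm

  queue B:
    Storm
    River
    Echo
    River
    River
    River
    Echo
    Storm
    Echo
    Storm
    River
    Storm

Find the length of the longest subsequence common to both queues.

Pick River [1,2]; then River [2,4]; then River [3,5]; then River [4,6]; then Echo [7,7]; then Storm [8,8]; then Echo [9,9]; then Storm [11,10]; then River [13,11]; then Storm [16,12]; all 10 songs appear in both, in order. The LCS DP gives dp[16][12] = 10, so this is optimal.

10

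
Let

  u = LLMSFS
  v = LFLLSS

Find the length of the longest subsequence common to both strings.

4

Pick L at u[1]=v[3], L at u[2]=v[4], S at u[4]=v[5], S at u[6]=v[6]; all 4 characters appear in both, in order, and the DP table's final entry dp[6][6] is also 4, so no common subsequence is longer.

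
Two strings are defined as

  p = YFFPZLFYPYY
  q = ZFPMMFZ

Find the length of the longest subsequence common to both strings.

Let dp[i][j] be the LCS length of the first i characters of p and the first j characters of q. dp[i][j] = dp[i-1][j-1]+1 when the i-th and j-th characters match, else max(dp[i-1][j], dp[i][j-1]).
    ·  Z  F  P  M  M  F  Z
 ·  0  0  0  0  0  0  0  0
 Y  0  0  0  0  0  0  0  0
 F  0  0  1  1  1  1  1  1
 F  0  0  1  1  1  1  2  2
 P  0  0  1  2  2  2  2  2
 Z  0  1  1  2  2  2  2  3
 L  0  1  1  2  2  2  2  3
 F  0  1  2  2  2  2  3  3
 Y  0  1  2  2  2  2  3  3
 P  0  1  2  3  3  3  3  3
 Y  0  1  2  3  3  3  3  3
 Y  0  1  2  3  3  3  3  3
dp[11][7] = 3. One LCS (by backtracking along matches): FFZ.

3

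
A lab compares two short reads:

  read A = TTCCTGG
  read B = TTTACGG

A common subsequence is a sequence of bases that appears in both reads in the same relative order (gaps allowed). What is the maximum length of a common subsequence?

5

One common subsequence of length 5: T [1,2]; then T [2,3]; then C [4,5]; then G [6,6]; then G [7,7]. The LCS DP gives dp[7][7] = 5, so this is optimal.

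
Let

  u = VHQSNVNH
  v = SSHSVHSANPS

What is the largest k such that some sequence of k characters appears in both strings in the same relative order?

4

Let dp[i][j] be the LCS length of the first i characters of u and the first j characters of v. dp[i][j] = dp[i-1][j-1]+1 when the i-th and j-th characters match, else max(dp[i-1][j], dp[i][j-1]).
    ·  S  S  H  S  V  H  S  A  N  P  S
 ·  0  0  0  0  0  0  0  0  0  0  0  0
 V  0  0  0  0  0  1  1  1  1  1  1  1
 H  0  0  0  1  1  1  2  2  2  2  2  2
 Q  0  0  0  1  1  1  2  2  2  2  2  2
 S  0  1  1  1  2  2  2  3  3  3  3  3
 N  0  1  1  1  2  2  2  3  3  4  4  4
 V  0  1  1  1  2  3  3  3  3  4  4  4
 N  0  1  1  1  2  3  3  3  3  4  4  4
 H  0  1  1  2  2  3  4  4  4  4  4  4
dp[8][11] = 4. One LCS (by backtracking along matches): VHSN.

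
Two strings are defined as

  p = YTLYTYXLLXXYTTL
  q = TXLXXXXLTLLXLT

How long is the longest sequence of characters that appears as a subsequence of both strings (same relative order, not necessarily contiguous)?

Pick T (p #2, q #1) → L (p #3, q #8) → T (p #5, q #9) → L (p #8, q #10) → L (p #9, q #11) → X (p #10, q #12) → T (p #14, q #14); all 7 characters appear in both, in order. dp[15][14] = 7 confirms this is the maximum.

7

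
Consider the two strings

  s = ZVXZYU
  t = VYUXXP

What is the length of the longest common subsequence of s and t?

Pick V (s #2, t #1) → Y (s #5, t #2) → U (s #6, t #3); all 3 characters appear in both, in order, and the DP table's final entry dp[6][6] is also 3, so no common subsequence is longer.

3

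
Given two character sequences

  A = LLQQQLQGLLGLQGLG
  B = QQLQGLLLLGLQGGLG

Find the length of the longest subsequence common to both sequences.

13

Pick Q (A #4, B #1) → Q (A #5, B #2) → L (A #6, B #3) → Q (A #7, B #4) → G (A #8, B #5) → L (A #9, B #8) → L (A #10, B #9) → G (A #11, B #10) → L (A #12, B #11) → Q (A #13, B #12) → G (A #14, B #14) → L (A #15, B #15) → G (A #16, B #16); all 13 characters appear in both, in order. The LCS DP gives dp[16][16] = 13, so this is optimal.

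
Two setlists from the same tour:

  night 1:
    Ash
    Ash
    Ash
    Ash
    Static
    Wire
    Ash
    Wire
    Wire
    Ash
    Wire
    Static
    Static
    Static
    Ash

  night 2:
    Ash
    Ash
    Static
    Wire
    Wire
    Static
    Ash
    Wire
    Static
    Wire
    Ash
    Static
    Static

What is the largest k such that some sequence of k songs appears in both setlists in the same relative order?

Taking Ash at night 1[3]=night 2[1], then Ash at night 1[4]=night 2[2], then Static at night 1[5]=night 2[3], then Wire at night 1[6]=night 2[5], then Ash at night 1[7]=night 2[7], then Wire at night 1[8]=night 2[8], then Wire at night 1[9]=night 2[10], then Ash at night 1[10]=night 2[11], then Static at night 1[13]=night 2[12], then Static at night 1[14]=night 2[13] gives a common subsequence of length 10. Since dp[15][13] = 10, nothing longer is possible.

10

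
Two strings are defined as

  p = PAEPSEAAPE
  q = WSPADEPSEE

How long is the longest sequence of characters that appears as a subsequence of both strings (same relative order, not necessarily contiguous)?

One common subsequence of length 7: P at p[1]=q[3], A at p[2]=q[4], E at p[3]=q[6], P at p[4]=q[7], S at p[5]=q[8], E at p[6]=q[9], E at p[10]=q[10], and the DP table's final entry dp[10][10] is also 7, so no common subsequence is longer.

7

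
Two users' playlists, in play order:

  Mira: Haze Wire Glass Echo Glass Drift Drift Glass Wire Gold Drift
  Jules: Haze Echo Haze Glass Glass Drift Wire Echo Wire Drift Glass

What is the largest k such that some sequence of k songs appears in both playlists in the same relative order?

6

Taking Haze [1,3] → Glass [3,4] → Glass [5,5] → Drift [6,6] → Drift [7,10] → Glass [8,11] gives a common subsequence of length 6. Since dp[11][11] = 6, nothing longer is possible.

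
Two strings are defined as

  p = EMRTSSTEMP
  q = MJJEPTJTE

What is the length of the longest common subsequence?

Let dp[i][j] be the LCS length of the first i characters of p and the first j characters of q. dp[i][j] = dp[i-1][j-1]+1 when the i-th and j-th characters match, else max(dp[i-1][j], dp[i][j-1]).
    ·  M  J  J  E  P  T  J  T  E
 ·  0  0  0  0  0  0  0  0  0  0
 E  0  0  0  0  1  1  1  1  1  1
 M  0  1  1  1  1  1  1  1  1  1
 R  0  1  1  1  1  1  1  1  1  1
 T  0  1  1  1  1  1  2  2  2  2
 S  0  1  1  1  1  1  2  2  2  2
 S  0  1  1  1  1  1  2  2  2  2
 T  0  1  1  1  1  1  2  2  3  3
 E  0  1  1  1  2  2  2  2  3  4
 M  0  1  1  1  2  2  2  2  3  4
 P  0  1  1  1  2  3  3  3  3  4
dp[10][9] = 4. One LCS (by backtracking along matches): ETTE.

4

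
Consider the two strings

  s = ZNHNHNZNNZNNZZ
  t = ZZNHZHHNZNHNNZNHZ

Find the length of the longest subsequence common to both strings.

Pick Z [1,2]; then N [2,3]; then H [3,6]; then H [5,7]; then N [6,8]; then Z [7,9]; then N [8,12]; then N [9,13]; then Z [10,14]; then N [11,15]; then Z [14,17]; all 11 characters appear in both, in order. The LCS DP gives dp[14][17] = 11, so this is optimal.

11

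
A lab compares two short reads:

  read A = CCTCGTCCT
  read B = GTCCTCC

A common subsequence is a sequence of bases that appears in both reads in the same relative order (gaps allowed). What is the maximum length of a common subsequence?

Let dp[i][j] be the LCS length of the first i bases of read A and the first j bases of read B. dp[i][j] = dp[i-1][j-1]+1 when the i-th and j-th bases match, else max(dp[i-1][j], dp[i][j-1]).
    ·  G  T  C  C  T  C  C
 ·  0  0  0  0  0  0  0  0
 C  0  0  0  1  1  1  1  1
 C  0  0  0  1  2  2  2  2
 T  0  0  1  1  2  3  3  3
 C  0  0  1  2  2  3  4  4
 G  0  1  1  2  2  3  4  4
 T  0  1  2  2  2  3  4  4
 C  0  1  2  3  3  3  4  5
 C  0  1  2  3  4  4  4  5
 T  0  1  2  3  4  5  5  5
dp[9][7] = 5. One LCS (by backtracking along matches): CCTCC.

5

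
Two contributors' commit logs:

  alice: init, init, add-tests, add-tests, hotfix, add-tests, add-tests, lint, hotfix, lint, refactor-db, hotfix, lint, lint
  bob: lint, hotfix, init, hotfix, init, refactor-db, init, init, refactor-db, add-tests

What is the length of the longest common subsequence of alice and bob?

3

Pick init at alice[1]=bob[7] → init at alice[2]=bob[8] → add-tests at alice[7]=bob[10]; all 3 commits appear in both, in order, and the DP table's final entry dp[14][10] is also 3, so no common subsequence is longer.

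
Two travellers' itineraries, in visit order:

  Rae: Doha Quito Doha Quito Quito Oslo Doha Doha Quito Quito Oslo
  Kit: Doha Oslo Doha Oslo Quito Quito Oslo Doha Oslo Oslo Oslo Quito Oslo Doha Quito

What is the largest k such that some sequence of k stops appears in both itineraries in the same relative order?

8

Pick Doha at Rae[1]=Kit[1], then Doha at Rae[3]=Kit[3], then Quito at Rae[4]=Kit[5], then Quito at Rae[5]=Kit[6], then Oslo at Rae[6]=Kit[7], then Doha at Rae[7]=Kit[8], then Doha at Rae[8]=Kit[14], then Quito at Rae[10]=Kit[15]; all 8 stops appear in both, in order. dp[11][15] = 8 confirms this is the maximum.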